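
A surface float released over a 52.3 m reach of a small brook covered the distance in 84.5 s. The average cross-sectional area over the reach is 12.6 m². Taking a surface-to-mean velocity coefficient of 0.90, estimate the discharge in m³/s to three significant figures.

v_surface = L / t̄ = 52.3 / 84.5 = 0.6189 m/s
v_mean = 0.90 × 0.6189 = 0.5570 m/s
Q = A × v_mean = 12.6 × 0.5570 = 7.019 m³/s

7.02 m³/s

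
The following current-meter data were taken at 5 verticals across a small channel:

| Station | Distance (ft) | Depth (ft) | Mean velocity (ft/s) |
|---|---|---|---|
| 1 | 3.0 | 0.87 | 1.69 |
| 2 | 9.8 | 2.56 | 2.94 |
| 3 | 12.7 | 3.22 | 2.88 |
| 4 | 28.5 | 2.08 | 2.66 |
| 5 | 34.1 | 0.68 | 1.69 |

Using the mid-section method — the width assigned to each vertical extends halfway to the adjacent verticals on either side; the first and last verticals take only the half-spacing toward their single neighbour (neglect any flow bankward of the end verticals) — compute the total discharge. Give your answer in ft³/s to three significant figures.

191 ft³/s

w_1 = (9.8 − 3.0)/2 = 3.4 ft; q_1 = 1.69 × 0.87 × 3.4 = 4.999 ft³/s
w_2 = (12.7 − 3.0)/2 = 4.85 ft; q_2 = 2.94 × 2.56 × 4.85 = 36.50 ft³/s
w_3 = (28.5 − 9.8)/2 = 9.35 ft; q_3 = 2.88 × 3.22 × 9.35 = 86.71 ft³/s
w_4 = (34.1 − 12.7)/2 = 10.7 ft; q_4 = 2.66 × 2.08 × 10.7 = 59.20 ft³/s
w_5 = (34.1 − 28.5)/2 = 2.8 ft; q_5 = 1.69 × 0.68 × 2.8 = 3.218 ft³/s
Q = Σ qᵢ = 190.6 ft³/s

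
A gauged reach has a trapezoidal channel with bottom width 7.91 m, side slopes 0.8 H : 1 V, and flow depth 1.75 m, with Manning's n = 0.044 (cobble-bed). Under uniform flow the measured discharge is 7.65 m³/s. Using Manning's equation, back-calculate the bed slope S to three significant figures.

0.000296

A = (b + z·y)·y = (7.91 + 0.8×1.75)×1.75 = 16.29 m²
P = b + 2y√(1+z²) = 7.91 + 2×1.75×√(1+0.8²) = 12.39 m
R = A/P = 16.29/12.39 = 1.315 m
S = (Q·n / (1·A·R^(2/3)))² = (7.65×0.044 / (1×16.29×1.200))² = 0.0002963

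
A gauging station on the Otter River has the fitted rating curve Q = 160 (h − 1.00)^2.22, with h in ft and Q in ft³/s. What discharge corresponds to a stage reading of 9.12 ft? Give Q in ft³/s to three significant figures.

Q = 160 × (9.12 − 1.00)^2.22 = 160 × 8.12^2.22 = 16720 ft³/s

16700 ft³/s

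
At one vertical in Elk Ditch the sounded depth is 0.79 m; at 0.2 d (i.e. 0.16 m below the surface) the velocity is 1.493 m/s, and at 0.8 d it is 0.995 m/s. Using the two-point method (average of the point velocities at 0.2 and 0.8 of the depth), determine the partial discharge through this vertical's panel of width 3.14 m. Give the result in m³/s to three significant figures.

v̄ = (1.493 + 0.995) / 2 = 1.244 m/s
q = v̄ × d × w = 1.244 × 0.79 × 3.14 = 3.086 m³/s

3.09 m³/s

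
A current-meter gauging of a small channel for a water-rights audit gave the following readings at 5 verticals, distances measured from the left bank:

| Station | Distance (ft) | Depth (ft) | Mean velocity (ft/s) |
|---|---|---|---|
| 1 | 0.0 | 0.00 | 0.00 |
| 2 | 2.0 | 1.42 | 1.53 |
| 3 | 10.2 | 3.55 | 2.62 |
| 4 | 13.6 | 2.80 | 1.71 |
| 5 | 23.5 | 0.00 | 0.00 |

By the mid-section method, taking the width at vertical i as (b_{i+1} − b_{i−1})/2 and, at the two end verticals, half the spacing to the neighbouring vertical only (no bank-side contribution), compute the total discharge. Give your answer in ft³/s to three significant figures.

w_2 = (10.2 − 0.0)/2 = 5.1 ft; q_2 = 1.53 × 1.42 × 5.1 = 11.08 ft³/s
w_3 = (13.6 − 2.0)/2 = 5.8 ft; q_3 = 2.62 × 3.55 × 5.8 = 53.95 ft³/s
w_4 = (23.5 − 10.2)/2 = 6.65 ft; q_4 = 1.71 × 2.80 × 6.65 = 31.84 ft³/s
Stations 1, 5 contribute zero (depth or velocity is 0).
Q = Σ qᵢ = 96.87 ft³/s

96.9 ft³/s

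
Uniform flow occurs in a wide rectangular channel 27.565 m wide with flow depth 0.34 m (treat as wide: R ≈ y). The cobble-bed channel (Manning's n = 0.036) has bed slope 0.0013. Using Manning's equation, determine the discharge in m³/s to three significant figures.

A = b·y = 27.565 × 0.34 = 9.372 m²
Wide channel: R ≈ y = 0.34 m
Q = (1/n)·A·R^(2/3)·S^(1/2) = (1/0.036) × 9.372 × 0.3400^(2/3) × 0.0013^(1/2) = 4.573 m³/s

4.57 m³/s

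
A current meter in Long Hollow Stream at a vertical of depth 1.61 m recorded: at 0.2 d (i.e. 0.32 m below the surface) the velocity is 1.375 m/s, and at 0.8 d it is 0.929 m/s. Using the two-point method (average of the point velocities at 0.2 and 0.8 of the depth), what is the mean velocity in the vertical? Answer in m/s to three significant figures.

1.15 m/s

v̄ = (1.375 + 0.929) / 2 = 1.152 m/s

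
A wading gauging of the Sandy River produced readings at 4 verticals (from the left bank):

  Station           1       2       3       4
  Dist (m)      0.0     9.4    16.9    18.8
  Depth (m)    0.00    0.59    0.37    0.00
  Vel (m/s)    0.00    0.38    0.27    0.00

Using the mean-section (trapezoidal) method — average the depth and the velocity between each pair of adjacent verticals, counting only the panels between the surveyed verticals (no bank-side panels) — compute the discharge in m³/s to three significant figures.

Panel 1-2: Δb = 9.4 m, d̄ = (0.00+0.59)/2 = 0.295, v̄ = (0.00+0.38)/2 = 0.19 → q = 9.4×0.295×0.19 = 0.5269 m³/s
Panel 2-3: Δb = 7.5 m, d̄ = (0.59+0.37)/2 = 0.48, v̄ = (0.38+0.27)/2 = 0.325 → q = 7.5×0.48×0.325 = 1.170 m³/s
Panel 3-4: Δb = 1.9 m, d̄ = (0.37+0.00)/2 = 0.185, v̄ = (0.27+0.00)/2 = 0.135 → q = 1.9×0.185×0.135 = 0.04745 m³/s
Q = Σ q = 1.744 m³/s

1.74 m³/s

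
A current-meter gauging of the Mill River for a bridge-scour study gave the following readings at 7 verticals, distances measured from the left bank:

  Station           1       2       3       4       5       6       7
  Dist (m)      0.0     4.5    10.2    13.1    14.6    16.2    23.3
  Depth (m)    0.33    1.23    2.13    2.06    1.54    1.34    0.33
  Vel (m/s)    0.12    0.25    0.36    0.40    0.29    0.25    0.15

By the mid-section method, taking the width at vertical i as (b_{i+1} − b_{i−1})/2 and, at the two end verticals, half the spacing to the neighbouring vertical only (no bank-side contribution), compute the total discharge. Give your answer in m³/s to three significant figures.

9.09 m³/s

w_1 = (4.5 − 0.0)/2 = 2.25 m; q_1 = 0.12 × 0.33 × 2.25 = 0.08910 m³/s
w_2 = (10.2 − 0.0)/2 = 5.1 m; q_2 = 0.25 × 1.23 × 5.1 = 1.568 m³/s
w_3 = (13.1 − 4.5)/2 = 4.3 m; q_3 = 0.36 × 2.13 × 4.3 = 3.297 m³/s
w_4 = (14.6 − 10.2)/2 = 2.2 m; q_4 = 0.40 × 2.06 × 2.2 = 1.813 m³/s
w_5 = (16.2 − 13.1)/2 = 1.55 m; q_5 = 0.29 × 1.54 × 1.55 = 0.6922 m³/s
w_6 = (23.3 − 14.6)/2 = 4.35 m; q_6 = 0.25 × 1.34 × 4.35 = 1.457 m³/s
w_7 = (23.3 − 16.2)/2 = 3.55 m; q_7 = 0.15 × 0.33 × 3.55 = 0.1757 m³/s
Q = Σ qᵢ = 9.093 m³/s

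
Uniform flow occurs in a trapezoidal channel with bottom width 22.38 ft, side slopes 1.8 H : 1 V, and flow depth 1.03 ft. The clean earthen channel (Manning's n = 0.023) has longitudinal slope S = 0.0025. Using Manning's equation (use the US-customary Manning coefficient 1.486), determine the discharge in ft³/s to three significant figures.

77.2 ft³/s

A = (b + z·y)·y = (22.38 + 1.8×1.03)×1.03 = 24.96 ft²
P = b + 2y√(1+z²) = 22.38 + 2×1.03×√(1+1.8²) = 26.62 ft
R = A/P = 24.96/26.62 = 0.9376 ft
Q = (1.486/n)·A·R^(2/3)·S^(1/2) = (1.486/0.023) × 24.96 × 0.9376^(2/3) × 0.0025^(1/2) = 77.25 ft³/s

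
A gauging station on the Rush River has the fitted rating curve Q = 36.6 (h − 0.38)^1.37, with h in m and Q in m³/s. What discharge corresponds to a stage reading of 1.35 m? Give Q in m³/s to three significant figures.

35.1 m³/s

Q = 36.6 × (1.35 − 0.38)^1.37 = 36.6 × 0.97^1.37 = 35.10 m³/s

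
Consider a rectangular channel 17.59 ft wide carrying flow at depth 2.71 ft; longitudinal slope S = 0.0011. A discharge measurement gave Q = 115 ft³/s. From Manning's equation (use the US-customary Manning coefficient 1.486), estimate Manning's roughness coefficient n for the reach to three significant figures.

A = b·y = 17.59 × 2.71 = 47.67 ft²
P = b + 2y = 17.59 + 2×2.71 = 23.01 ft
R = A/P = 47.67/23.01 = 2.072 ft
n = (1.486/Q)·A·R^(2/3)·S^(1/2) = (1.486/115) × 47.67 × 1.625 × 0.03317 = 0.03320

0.0332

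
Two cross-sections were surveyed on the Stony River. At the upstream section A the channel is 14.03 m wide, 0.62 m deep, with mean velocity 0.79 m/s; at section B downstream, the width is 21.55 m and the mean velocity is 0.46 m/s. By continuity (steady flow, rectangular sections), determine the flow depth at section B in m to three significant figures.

0.693 m

Q = A₁V₁ = (14.03×0.62) × 0.79 = 6.872 m³/s
d₂ = Q/(b₂ V₂) = 6.872/(21.55×0.46) = 0.6932 m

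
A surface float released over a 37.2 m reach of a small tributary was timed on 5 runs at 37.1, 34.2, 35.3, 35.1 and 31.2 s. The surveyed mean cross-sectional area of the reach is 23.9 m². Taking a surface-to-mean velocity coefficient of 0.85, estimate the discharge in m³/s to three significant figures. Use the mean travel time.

21.9 m³/s

t̄ = (37.1 + 34.2 + 35.3 + 35.1 + 31.2) / 5 = 34.58 s
v_surface = L / t̄ = 37.2 / 34.58 = 1.076 m/s
v_mean = 0.85 × 1.076 = 0.9144 m/s
Q = A × v_mean = 23.9 × 0.9144 = 21.85 m³/s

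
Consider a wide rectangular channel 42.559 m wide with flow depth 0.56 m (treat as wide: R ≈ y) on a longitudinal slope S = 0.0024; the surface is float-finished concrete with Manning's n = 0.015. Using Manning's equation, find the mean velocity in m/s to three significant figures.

2.22 m/s

A = b·y = 42.559 × 0.56 = 23.83 m²
Wide channel: R ≈ y = 0.56 m
Q = (1/n)·A·R^(2/3)·S^(1/2) = (1/0.015) × 23.83 × 0.5600^(2/3) × 0.0024^(1/2) = 52.88 m³/s
V = Q/A = 52.88/23.83 = 2.219 m/s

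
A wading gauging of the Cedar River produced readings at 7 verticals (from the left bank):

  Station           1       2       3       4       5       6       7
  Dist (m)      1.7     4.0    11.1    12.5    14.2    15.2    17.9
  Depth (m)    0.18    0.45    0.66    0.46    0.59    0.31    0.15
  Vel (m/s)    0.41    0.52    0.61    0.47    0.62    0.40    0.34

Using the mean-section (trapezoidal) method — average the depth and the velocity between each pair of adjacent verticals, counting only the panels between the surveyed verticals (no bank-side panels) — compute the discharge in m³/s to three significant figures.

3.93 m³/s

Panel 1-2: Δb = 2.3 m, d̄ = (0.18+0.45)/2 = 0.315, v̄ = (0.41+0.52)/2 = 0.465 → q = 2.3×0.315×0.465 = 0.3369 m³/s
Panel 2-3: Δb = 7.1 m, d̄ = (0.45+0.66)/2 = 0.555, v̄ = (0.52+0.61)/2 = 0.565 → q = 7.1×0.555×0.565 = 2.226 m³/s
Panel 3-4: Δb = 1.4 m, d̄ = (0.66+0.46)/2 = 0.56, v̄ = (0.61+0.47)/2 = 0.54 → q = 1.4×0.56×0.54 = 0.4234 m³/s
Panel 4-5: Δb = 1.7 m, d̄ = (0.46+0.59)/2 = 0.525, v̄ = (0.47+0.62)/2 = 0.545 → q = 1.7×0.525×0.545 = 0.4864 m³/s
Panel 5-6: Δb = 1 m, d̄ = (0.59+0.31)/2 = 0.45, v̄ = (0.62+0.40)/2 = 0.51 → q = 1×0.45×0.51 = 0.2295 m³/s
Panel 6-7: Δb = 2.7 m, d̄ = (0.31+0.15)/2 = 0.23, v̄ = (0.40+0.34)/2 = 0.37 → q = 2.7×0.23×0.37 = 0.2298 m³/s
Q = Σ q = 3.932 m³/s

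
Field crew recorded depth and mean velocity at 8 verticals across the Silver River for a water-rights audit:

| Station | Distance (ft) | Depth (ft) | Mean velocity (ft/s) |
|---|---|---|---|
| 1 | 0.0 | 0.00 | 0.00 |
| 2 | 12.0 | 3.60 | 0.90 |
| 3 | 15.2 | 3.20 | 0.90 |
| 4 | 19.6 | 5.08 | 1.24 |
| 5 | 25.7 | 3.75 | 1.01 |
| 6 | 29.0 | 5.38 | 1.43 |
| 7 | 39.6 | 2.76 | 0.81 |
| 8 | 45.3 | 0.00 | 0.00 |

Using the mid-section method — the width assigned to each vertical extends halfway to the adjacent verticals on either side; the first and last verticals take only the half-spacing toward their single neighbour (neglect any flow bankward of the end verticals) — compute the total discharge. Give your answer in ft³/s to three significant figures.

w_2 = (15.2 − 0.0)/2 = 7.6 ft; q_2 = 0.90 × 3.60 × 7.6 = 24.62 ft³/s
w_3 = (19.6 − 12.0)/2 = 3.8 ft; q_3 = 0.90 × 3.20 × 3.8 = 10.94 ft³/s
w_4 = (25.7 − 15.2)/2 = 5.25 ft; q_4 = 1.24 × 5.08 × 5.25 = 33.07 ft³/s
w_5 = (29.0 − 19.6)/2 = 4.7 ft; q_5 = 1.01 × 3.75 × 4.7 = 17.80 ft³/s
w_6 = (39.6 − 25.7)/2 = 6.95 ft; q_6 = 1.43 × 5.38 × 6.95 = 53.47 ft³/s
w_7 = (45.3 − 29.0)/2 = 8.15 ft; q_7 = 0.81 × 2.76 × 8.15 = 18.22 ft³/s
Stations 1, 8 contribute zero (depth or velocity is 0).
Q = Σ qᵢ = 158.1 ft³/s

158 ft³/s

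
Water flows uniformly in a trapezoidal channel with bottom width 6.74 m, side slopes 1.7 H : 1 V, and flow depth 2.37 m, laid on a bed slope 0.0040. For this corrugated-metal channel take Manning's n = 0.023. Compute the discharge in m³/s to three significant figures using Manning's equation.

A = (b + z·y)·y = (6.74 + 1.7×2.37)×2.37 = 25.52 m²
P = b + 2y√(1+z²) = 6.74 + 2×2.37×√(1+1.7²) = 16.09 m
R = A/P = 25.52/16.09 = 1.586 m
Q = (1/n)·A·R^(2/3)·S^(1/2) = (1/0.023) × 25.52 × 1.586^(2/3) × 0.0040^(1/2) = 95.46 m³/s

95.5 m³/s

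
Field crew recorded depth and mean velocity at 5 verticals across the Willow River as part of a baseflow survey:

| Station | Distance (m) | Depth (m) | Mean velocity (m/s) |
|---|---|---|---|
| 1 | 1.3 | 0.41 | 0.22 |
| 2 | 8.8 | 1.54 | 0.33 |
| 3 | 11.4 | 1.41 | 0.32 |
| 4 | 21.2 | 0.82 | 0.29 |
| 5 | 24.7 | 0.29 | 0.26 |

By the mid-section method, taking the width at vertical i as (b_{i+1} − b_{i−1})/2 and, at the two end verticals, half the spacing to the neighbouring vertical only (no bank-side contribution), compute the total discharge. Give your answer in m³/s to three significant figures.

w_1 = (8.8 − 1.3)/2 = 3.75 m; q_1 = 0.22 × 0.41 × 3.75 = 0.3383 m³/s
w_2 = (11.4 − 1.3)/2 = 5.05 m; q_2 = 0.33 × 1.54 × 5.05 = 2.566 m³/s
w_3 = (21.2 − 8.8)/2 = 6.2 m; q_3 = 0.32 × 1.41 × 6.2 = 2.797 m³/s
w_4 = (24.7 − 11.4)/2 = 6.65 m; q_4 = 0.29 × 0.82 × 6.65 = 1.581 m³/s
w_5 = (24.7 − 21.2)/2 = 1.75 m; q_5 = 0.26 × 0.29 × 1.75 = 0.1320 m³/s
Q = Σ qᵢ = 7.415 m³/s

7.42 m³/s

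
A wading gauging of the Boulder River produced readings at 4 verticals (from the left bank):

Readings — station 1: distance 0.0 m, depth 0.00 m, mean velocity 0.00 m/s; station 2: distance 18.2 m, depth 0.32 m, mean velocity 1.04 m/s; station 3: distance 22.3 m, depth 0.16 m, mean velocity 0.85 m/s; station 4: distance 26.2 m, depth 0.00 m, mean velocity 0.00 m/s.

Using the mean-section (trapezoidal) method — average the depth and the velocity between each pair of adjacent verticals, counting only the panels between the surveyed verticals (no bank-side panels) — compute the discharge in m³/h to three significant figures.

9280 m³/h

Panel 1-2: Δb = 18.2 m, d̄ = (0.00+0.32)/2 = 0.16, v̄ = (0.00+1.04)/2 = 0.52 → q = 18.2×0.16×0.52 = 1.514 m³/s
Panel 2-3: Δb = 4.1 m, d̄ = (0.32+0.16)/2 = 0.24, v̄ = (1.04+0.85)/2 = 0.945 → q = 4.1×0.24×0.945 = 0.9299 m³/s
Panel 3-4: Δb = 3.9 m, d̄ = (0.16+0.00)/2 = 0.08, v̄ = (0.85+0.00)/2 = 0.425 → q = 3.9×0.08×0.425 = 0.1326 m³/s
Q = Σ q = 2.577 m³/s
= 2.577 × 3600 = 9276 m³/h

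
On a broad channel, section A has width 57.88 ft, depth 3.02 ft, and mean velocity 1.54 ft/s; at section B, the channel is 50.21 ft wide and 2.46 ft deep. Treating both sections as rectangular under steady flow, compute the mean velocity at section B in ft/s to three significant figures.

Q = A₁V₁ = (57.88×3.02) × 1.54 = 269.2 ft³/s
A₂ = 50.21 × 2.46 = 123.5 ft²
V₂ = Q/A₂ = 269.2/123.5 = 2.179 ft/s

2.18 ft/s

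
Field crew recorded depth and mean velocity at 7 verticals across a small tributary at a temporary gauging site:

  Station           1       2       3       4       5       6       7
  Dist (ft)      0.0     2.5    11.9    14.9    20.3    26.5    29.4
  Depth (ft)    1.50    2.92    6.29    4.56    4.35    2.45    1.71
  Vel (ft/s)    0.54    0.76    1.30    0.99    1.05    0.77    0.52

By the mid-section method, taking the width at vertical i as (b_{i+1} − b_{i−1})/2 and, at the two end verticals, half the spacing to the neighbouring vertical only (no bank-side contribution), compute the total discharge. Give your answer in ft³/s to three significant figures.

120 ft³/s

w_1 = (2.5 − 0.0)/2 = 1.25 ft; q_1 = 0.54 × 1.50 × 1.25 = 1.013 ft³/s
w_2 = (11.9 − 0.0)/2 = 5.95 ft; q_2 = 0.76 × 2.92 × 5.95 = 13.20 ft³/s
w_3 = (14.9 − 2.5)/2 = 6.2 ft; q_3 = 1.30 × 6.29 × 6.2 = 50.70 ft³/s
w_4 = (20.3 − 11.9)/2 = 4.2 ft; q_4 = 0.99 × 4.56 × 4.2 = 18.96 ft³/s
w_5 = (26.5 − 14.9)/2 = 5.8 ft; q_5 = 1.05 × 4.35 × 5.8 = 26.49 ft³/s
w_6 = (29.4 − 20.3)/2 = 4.55 ft; q_6 = 0.77 × 2.45 × 4.55 = 8.584 ft³/s
w_7 = (29.4 − 26.5)/2 = 1.45 ft; q_7 = 0.52 × 1.71 × 1.45 = 1.289 ft³/s
Q = Σ qᵢ = 120.2 ft³/s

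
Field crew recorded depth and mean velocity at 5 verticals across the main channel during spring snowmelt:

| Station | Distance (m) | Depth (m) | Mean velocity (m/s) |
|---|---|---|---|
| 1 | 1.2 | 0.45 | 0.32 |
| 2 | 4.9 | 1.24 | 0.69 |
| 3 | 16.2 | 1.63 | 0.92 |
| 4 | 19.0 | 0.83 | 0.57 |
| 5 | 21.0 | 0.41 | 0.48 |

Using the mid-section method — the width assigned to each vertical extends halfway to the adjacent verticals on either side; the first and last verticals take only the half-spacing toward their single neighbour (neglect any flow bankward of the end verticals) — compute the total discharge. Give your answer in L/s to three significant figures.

w_1 = (4.9 − 1.2)/2 = 1.85 m; q_1 = 0.32 × 0.45 × 1.85 = 0.2664 m³/s
w_2 = (16.2 − 1.2)/2 = 7.5 m; q_2 = 0.69 × 1.24 × 7.5 = 6.417 m³/s
w_3 = (19.0 − 4.9)/2 = 7.05 m; q_3 = 0.92 × 1.63 × 7.05 = 10.57 m³/s
w_4 = (21.0 − 16.2)/2 = 2.4 m; q_4 = 0.57 × 0.83 × 2.4 = 1.135 m³/s
w_5 = (21.0 − 19.0)/2 = 1 m; q_5 = 0.48 × 0.41 × 1 = 0.1968 m³/s
Q = Σ qᵢ = 18.59 m³/s
= 18.59 × 1000 = 18590 L/s

18600 L/s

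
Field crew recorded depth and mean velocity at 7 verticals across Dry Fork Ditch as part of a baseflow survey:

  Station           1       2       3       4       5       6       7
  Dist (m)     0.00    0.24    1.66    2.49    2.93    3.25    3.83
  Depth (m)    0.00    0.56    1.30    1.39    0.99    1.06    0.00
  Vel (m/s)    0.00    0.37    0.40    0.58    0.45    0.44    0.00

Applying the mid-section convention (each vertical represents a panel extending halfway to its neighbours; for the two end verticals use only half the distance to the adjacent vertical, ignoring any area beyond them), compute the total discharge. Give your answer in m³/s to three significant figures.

w_2 = (1.66 − 0.00)/2 = 0.83 m; q_2 = 0.37 × 0.56 × 0.83 = 0.1720 m³/s
w_3 = (2.49 − 0.24)/2 = 1.125 m; q_3 = 0.40 × 1.30 × 1.125 = 0.5850 m³/s
w_4 = (2.93 − 1.66)/2 = 0.635 m; q_4 = 0.58 × 1.39 × 0.635 = 0.5119 m³/s
w_5 = (3.25 − 2.49)/2 = 0.38 m; q_5 = 0.45 × 0.99 × 0.38 = 0.1693 m³/s
w_6 = (3.83 − 2.93)/2 = 0.45 m; q_6 = 0.44 × 1.06 × 0.45 = 0.2099 m³/s
Stations 1, 7 contribute zero (depth or velocity is 0).
Q = Σ qᵢ = 1.648 m³/s

1.65 m³/s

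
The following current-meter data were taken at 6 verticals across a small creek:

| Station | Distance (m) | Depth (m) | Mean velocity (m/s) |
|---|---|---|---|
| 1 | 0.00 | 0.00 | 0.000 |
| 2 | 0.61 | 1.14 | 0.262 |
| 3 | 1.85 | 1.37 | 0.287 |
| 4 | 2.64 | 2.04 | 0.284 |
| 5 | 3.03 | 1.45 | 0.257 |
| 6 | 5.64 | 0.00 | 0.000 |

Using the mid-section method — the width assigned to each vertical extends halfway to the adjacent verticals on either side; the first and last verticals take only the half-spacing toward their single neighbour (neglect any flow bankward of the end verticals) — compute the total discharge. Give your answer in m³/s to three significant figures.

w_2 = (1.85 − 0.00)/2 = 0.925 m; q_2 = 0.262 × 1.14 × 0.925 = 0.2763 m³/s
w_3 = (2.64 − 0.61)/2 = 1.015 m; q_3 = 0.287 × 1.37 × 1.015 = 0.3991 m³/s
w_4 = (3.03 − 1.85)/2 = 0.59 m; q_4 = 0.284 × 2.04 × 0.59 = 0.3418 m³/s
w_5 = (5.64 − 2.64)/2 = 1.5 m; q_5 = 0.257 × 1.45 × 1.5 = 0.5590 m³/s
Stations 1, 6 contribute zero (depth or velocity is 0).
Q = Σ qᵢ = 1.576 m³/s

1.58 m³/s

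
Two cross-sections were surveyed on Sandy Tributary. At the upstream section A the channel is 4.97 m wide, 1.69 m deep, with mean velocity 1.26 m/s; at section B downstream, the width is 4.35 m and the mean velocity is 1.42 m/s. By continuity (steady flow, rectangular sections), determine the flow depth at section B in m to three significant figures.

Q = A₁V₁ = (4.97×1.69) × 1.26 = 10.58 m³/s
d₂ = Q/(b₂ V₂) = 10.58/(4.35×1.42) = 1.713 m

1.71 m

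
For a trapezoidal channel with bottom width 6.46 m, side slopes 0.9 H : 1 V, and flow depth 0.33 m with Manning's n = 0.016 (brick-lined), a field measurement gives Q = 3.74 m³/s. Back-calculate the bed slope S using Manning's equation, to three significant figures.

A = (b + z·y)·y = (6.46 + 0.9×0.33)×0.33 = 2.230 m²
P = b + 2y√(1+z²) = 6.46 + 2×0.33×√(1+0.9²) = 7.348 m
R = A/P = 2.230/7.348 = 0.3035 m
S = (Q·n / (1·A·R^(2/3)))² = (3.74×0.016 / (1×2.230×0.4516))² = 0.003532

0.00353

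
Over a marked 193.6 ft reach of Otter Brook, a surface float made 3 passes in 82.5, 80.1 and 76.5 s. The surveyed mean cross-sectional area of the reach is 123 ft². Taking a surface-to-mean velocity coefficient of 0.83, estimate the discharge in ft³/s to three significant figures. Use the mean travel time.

t̄ = (82.5 + 80.1 + 76.5) / 3 = 79.7 s
v_surface = L / t̄ = 193.6 / 79.7 = 2.429 ft/s
v_mean = 0.83 × 2.429 = 2.016 ft/s
Q = A × v_mean = 123 × 2.016 = 248.0 ft³/s

248 ft³/s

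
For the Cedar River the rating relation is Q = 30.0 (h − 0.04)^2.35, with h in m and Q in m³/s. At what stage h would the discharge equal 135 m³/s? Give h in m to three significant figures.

1.94 m

h − h₀ = (Q/C)^(1/b) = (135/30.0)^(1/2.35) = 1.897 m
h = 0.04 + 1.897 = 1.937 m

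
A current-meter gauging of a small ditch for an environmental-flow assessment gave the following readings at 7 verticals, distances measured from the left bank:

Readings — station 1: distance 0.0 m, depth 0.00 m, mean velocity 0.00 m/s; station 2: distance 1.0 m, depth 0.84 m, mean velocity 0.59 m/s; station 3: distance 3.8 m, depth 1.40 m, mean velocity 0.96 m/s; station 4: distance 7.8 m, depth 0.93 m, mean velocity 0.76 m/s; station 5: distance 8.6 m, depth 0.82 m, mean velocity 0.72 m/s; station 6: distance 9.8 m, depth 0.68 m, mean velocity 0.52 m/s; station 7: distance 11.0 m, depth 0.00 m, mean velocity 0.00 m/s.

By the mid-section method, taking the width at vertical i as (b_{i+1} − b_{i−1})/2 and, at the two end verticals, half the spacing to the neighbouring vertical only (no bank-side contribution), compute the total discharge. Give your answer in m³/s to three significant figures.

w_2 = (3.8 − 0.0)/2 = 1.9 m; q_2 = 0.59 × 0.84 × 1.9 = 0.9416 m³/s
w_3 = (7.8 − 1.0)/2 = 3.4 m; q_3 = 0.96 × 1.40 × 3.4 = 4.570 m³/s
w_4 = (8.6 − 3.8)/2 = 2.4 m; q_4 = 0.76 × 0.93 × 2.4 = 1.696 m³/s
w_5 = (9.8 − 7.8)/2 = 1 m; q_5 = 0.72 × 0.82 × 1 = 0.5904 m³/s
w_6 = (11.0 − 8.6)/2 = 1.2 m; q_6 = 0.52 × 0.68 × 1.2 = 0.4243 m³/s
Stations 1, 7 contribute zero (depth or velocity is 0).
Q = Σ qᵢ = 8.222 m³/s

8.22 m³/s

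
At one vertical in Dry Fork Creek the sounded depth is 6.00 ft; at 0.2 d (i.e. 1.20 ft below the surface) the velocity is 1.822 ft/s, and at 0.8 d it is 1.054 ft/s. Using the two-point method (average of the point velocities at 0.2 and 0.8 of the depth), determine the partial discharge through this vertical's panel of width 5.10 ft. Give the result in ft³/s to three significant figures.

v̄ = (1.822 + 1.054) / 2 = 1.438 ft/s
q = v̄ × d × w = 1.438 × 6.00 × 5.10 = 44.00 ft³/s

44.0 ft³/s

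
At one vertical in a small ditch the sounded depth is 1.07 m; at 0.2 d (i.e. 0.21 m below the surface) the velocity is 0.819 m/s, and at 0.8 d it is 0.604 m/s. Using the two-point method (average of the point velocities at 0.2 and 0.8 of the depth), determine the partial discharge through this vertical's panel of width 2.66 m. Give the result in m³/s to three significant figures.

v̄ = (0.819 + 0.604) / 2 = 0.7115 m/s
q = v̄ × d × w = 0.7115 × 1.07 × 2.66 = 2.025 m³/s

2.03 m³/s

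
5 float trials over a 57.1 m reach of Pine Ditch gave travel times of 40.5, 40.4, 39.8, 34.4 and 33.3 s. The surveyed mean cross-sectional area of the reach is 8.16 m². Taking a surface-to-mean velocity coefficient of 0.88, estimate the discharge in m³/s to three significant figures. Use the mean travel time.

10.9 m³/s

t̄ = (40.5 + 40.4 + 39.8 + 34.4 + 33.3) / 5 = 37.68 s
v_surface = L / t̄ = 57.1 / 37.68 = 1.515 m/s
v_mean = 0.88 × 1.515 = 1.334 m/s
Q = A × v_mean = 8.16 × 1.334 = 10.88 m³/s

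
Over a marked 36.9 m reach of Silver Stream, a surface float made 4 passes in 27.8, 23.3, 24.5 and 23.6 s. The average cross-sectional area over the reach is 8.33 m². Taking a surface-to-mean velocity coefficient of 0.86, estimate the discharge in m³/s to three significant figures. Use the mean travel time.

10.7 m³/s

t̄ = (27.8 + 23.3 + 24.5 + 23.6) / 4 = 24.8 s
v_surface = L / t̄ = 36.9 / 24.8 = 1.488 m/s
v_mean = 0.86 × 1.488 = 1.280 m/s
Q = A × v_mean = 8.33 × 1.280 = 10.66 m³/s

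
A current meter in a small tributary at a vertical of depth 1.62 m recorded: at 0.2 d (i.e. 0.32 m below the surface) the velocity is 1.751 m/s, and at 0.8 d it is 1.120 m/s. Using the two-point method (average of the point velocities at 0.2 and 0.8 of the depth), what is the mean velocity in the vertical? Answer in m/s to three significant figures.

v̄ = (1.751 + 1.120) / 2 = 1.436 m/s

1.44 m/s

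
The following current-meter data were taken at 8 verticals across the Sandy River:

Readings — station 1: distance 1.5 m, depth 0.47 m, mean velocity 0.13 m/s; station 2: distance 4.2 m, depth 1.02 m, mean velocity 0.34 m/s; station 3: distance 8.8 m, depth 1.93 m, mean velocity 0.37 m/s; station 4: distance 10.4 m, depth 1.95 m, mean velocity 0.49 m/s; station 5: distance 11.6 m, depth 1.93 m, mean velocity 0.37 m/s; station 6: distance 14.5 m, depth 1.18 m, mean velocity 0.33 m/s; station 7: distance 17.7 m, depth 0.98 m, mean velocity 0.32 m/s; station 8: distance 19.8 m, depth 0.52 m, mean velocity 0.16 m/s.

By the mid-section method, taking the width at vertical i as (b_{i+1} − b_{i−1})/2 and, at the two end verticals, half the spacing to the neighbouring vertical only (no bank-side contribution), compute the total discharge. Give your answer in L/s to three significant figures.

w_1 = (4.2 − 1.5)/2 = 1.35 m; q_1 = 0.13 × 0.47 × 1.35 = 0.08249 m³/s
w_2 = (8.8 − 1.5)/2 = 3.65 m; q_2 = 0.34 × 1.02 × 3.65 = 1.266 m³/s
w_3 = (10.4 − 4.2)/2 = 3.1 m; q_3 = 0.37 × 1.93 × 3.1 = 2.214 m³/s
w_4 = (11.6 − 8.8)/2 = 1.4 m; q_4 = 0.49 × 1.95 × 1.4 = 1.338 m³/s
w_5 = (14.5 − 10.4)/2 = 2.05 m; q_5 = 0.37 × 1.93 × 2.05 = 1.464 m³/s
w_6 = (17.7 − 11.6)/2 = 3.05 m; q_6 = 0.33 × 1.18 × 3.05 = 1.188 m³/s
w_7 = (19.8 − 14.5)/2 = 2.65 m; q_7 = 0.32 × 0.98 × 2.65 = 0.8310 m³/s
w_8 = (19.8 − 17.7)/2 = 1.05 m; q_8 = 0.16 × 0.52 × 1.05 = 0.08736 m³/s
Q = Σ qᵢ = 8.470 m³/s
= 8.470 × 1000 = 8470 L/s

8470 L/s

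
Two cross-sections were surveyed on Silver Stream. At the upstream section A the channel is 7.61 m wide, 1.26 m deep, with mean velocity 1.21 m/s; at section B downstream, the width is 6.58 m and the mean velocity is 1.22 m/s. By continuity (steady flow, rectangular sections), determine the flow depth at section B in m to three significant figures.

1.45 m

Q = A₁V₁ = (7.61×1.26) × 1.21 = 11.60 m³/s
d₂ = Q/(b₂ V₂) = 11.60/(6.58×1.22) = 1.445 m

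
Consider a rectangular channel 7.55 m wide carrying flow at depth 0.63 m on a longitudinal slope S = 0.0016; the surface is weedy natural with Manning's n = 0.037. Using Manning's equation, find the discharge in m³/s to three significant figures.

3.41 m³/s

A = b·y = 7.55 × 0.63 = 4.757 m²
P = b + 2y = 7.55 + 2×0.63 = 8.810 m
R = A/P = 4.757/8.810 = 0.5399 m
Q = (1/n)·A·R^(2/3)·S^(1/2) = (1/0.037) × 4.757 × 0.5399^(2/3) × 0.0016^(1/2) = 3.409 m³/s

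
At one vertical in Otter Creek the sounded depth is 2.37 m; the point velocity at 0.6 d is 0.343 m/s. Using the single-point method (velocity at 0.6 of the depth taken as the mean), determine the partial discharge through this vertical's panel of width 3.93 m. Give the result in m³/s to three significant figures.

3.19 m³/s

v̄ = v₀.₆ = 0.343 m/s
q = v̄ × d × w = 0.3430 × 2.37 × 3.93 = 3.195 m³/s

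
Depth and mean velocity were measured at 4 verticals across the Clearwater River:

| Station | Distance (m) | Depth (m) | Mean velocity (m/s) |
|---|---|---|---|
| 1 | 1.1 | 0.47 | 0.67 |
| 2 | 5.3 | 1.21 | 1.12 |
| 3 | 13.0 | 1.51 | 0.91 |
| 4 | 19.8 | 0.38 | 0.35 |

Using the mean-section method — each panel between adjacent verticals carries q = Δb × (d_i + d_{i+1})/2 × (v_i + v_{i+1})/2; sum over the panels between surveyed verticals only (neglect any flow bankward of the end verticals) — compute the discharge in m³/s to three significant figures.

Panel 1-2: Δb = 4.2 m, d̄ = (0.47+1.21)/2 = 0.84, v̄ = (0.67+1.12)/2 = 0.895 → q = 4.2×0.84×0.895 = 3.158 m³/s
Panel 2-3: Δb = 7.7 m, d̄ = (1.21+1.51)/2 = 1.36, v̄ = (1.12+0.91)/2 = 1.015 → q = 7.7×1.36×1.015 = 10.63 m³/s
Panel 3-4: Δb = 6.8 m, d̄ = (1.51+0.38)/2 = 0.945, v̄ = (0.91+0.35)/2 = 0.63 → q = 6.8×0.945×0.63 = 4.048 m³/s
Q = Σ q = 17.84 m³/s

17.8 m³/s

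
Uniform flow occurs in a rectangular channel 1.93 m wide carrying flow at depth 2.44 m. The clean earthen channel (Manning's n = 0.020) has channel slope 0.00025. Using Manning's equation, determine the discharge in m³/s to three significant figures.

2.91 m³/s

A = b·y = 1.93 × 2.44 = 4.709 m²
P = b + 2y = 1.93 + 2×2.44 = 6.810 m
R = A/P = 4.709/6.810 = 0.6915 m
Q = (1/n)·A·R^(2/3)·S^(1/2) = (1/0.020) × 4.709 × 0.6915^(2/3) × 0.00025^(1/2) = 2.911 m³/s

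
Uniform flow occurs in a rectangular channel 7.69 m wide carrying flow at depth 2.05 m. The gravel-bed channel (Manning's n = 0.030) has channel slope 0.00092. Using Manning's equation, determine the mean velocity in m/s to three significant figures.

A = b·y = 7.69 × 2.05 = 15.76 m²
P = b + 2y = 7.69 + 2×2.05 = 11.79 m
R = A/P = 15.76/11.79 = 1.337 m
Q = (1/n)·A·R^(2/3)·S^(1/2) = (1/0.030) × 15.76 × 1.337^(2/3) × 0.00092^(1/2) = 19.34 m³/s
V = Q/A = 19.34/15.76 = 1.227 m/s

1.23 m/s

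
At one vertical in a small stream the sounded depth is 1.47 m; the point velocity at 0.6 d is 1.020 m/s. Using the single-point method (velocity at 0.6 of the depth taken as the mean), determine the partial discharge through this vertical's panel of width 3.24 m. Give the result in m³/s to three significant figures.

4.86 m³/s

v̄ = v₀.₆ = 1.020 m/s
q = v̄ × d × w = 1.020 × 1.47 × 3.24 = 4.858 m³/s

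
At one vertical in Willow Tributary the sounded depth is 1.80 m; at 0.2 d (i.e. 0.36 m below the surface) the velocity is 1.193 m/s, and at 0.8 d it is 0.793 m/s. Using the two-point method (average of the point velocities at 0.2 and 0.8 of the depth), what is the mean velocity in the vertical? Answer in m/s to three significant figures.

v̄ = (1.193 + 0.793) / 2 = 0.9930 m/s

0.993 m/s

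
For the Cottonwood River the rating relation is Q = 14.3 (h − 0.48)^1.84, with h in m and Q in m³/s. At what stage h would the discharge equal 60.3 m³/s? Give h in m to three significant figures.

2.67 m

h − h₀ = (Q/C)^(1/b) = (60.3/14.3)^(1/1.84) = 2.186 m
h = 0.48 + 2.186 = 2.666 m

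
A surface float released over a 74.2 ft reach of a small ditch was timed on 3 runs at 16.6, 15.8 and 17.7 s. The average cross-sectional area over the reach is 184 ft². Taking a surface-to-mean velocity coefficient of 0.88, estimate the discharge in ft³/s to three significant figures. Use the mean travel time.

719 ft³/s

t̄ = (16.6 + 15.8 + 17.7) / 3 = 16.7 s
v_surface = L / t̄ = 74.2 / 16.7 = 4.443 ft/s
v_mean = 0.88 × 4.443 = 3.910 ft/s
Q = A × v_mean = 184 × 3.910 = 719.4 ft³/s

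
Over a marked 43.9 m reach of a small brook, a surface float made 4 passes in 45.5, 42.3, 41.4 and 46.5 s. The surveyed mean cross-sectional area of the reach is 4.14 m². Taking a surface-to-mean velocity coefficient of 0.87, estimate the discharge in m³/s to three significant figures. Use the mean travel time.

t̄ = (45.5 + 42.3 + 41.4 + 46.5) / 4 = 43.925 s
v_surface = L / t̄ = 43.9 / 43.925 = 0.9994 m/s
v_mean = 0.87 × 0.9994 = 0.8695 m/s
Q = A × v_mean = 4.14 × 0.8695 = 3.600 m³/s

3.60 m³/s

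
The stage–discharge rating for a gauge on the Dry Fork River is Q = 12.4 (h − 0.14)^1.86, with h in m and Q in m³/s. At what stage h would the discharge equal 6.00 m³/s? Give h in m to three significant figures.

h − h₀ = (Q/C)^(1/b) = (6.00/12.4)^(1/1.86) = 0.6769 m
h = 0.14 + 0.6769 = 0.8169 m

0.817 m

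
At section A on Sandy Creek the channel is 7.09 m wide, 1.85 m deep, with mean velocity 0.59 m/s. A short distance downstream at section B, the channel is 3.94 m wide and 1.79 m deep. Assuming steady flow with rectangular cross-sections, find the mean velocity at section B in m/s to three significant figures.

1.10 m/s

Q = A₁V₁ = (7.09×1.85) × 0.59 = 7.739 m³/s
A₂ = 3.94 × 1.79 = 7.053 m²
V₂ = Q/A₂ = 7.739/7.053 = 1.097 m/s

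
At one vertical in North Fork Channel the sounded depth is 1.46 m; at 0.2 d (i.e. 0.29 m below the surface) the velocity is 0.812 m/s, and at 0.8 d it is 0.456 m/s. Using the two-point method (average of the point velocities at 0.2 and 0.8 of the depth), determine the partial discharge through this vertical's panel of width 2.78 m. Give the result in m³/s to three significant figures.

v̄ = (0.812 + 0.456) / 2 = 0.6340 m/s
q = v̄ × d × w = 0.6340 × 1.46 × 2.78 = 2.573 m³/s

2.57 m³/s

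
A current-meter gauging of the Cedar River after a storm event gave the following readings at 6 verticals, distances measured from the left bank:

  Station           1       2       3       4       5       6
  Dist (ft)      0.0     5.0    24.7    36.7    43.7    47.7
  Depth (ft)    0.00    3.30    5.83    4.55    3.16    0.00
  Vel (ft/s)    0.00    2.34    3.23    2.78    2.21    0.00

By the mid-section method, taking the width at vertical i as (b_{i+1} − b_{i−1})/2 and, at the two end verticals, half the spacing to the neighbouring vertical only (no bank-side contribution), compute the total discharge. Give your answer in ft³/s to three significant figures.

552 ft³/s

w_2 = (24.7 − 0.0)/2 = 12.35 ft; q_2 = 2.34 × 3.30 × 12.35 = 95.37 ft³/s
w_3 = (36.7 − 5.0)/2 = 15.85 ft; q_3 = 3.23 × 5.83 × 15.85 = 298.5 ft³/s
w_4 = (43.7 − 24.7)/2 = 9.5 ft; q_4 = 2.78 × 4.55 × 9.5 = 120.2 ft³/s
w_5 = (47.7 − 36.7)/2 = 5.5 ft; q_5 = 2.21 × 3.16 × 5.5 = 38.41 ft³/s
Stations 1, 6 contribute zero (depth or velocity is 0).
Q = Σ qᵢ = 552.4 ft³/s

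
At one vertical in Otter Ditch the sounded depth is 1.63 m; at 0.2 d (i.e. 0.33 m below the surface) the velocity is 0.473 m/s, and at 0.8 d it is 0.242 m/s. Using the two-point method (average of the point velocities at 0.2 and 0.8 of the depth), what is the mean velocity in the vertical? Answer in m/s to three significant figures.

v̄ = (0.473 + 0.242) / 2 = 0.3575 m/s

0.358 m/s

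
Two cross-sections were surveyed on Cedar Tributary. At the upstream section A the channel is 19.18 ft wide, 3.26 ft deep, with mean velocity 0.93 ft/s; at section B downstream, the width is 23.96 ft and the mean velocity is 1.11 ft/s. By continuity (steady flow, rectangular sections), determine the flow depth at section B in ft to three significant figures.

Q = A₁V₁ = (19.18×3.26) × 0.93 = 58.15 ft³/s
d₂ = Q/(b₂ V₂) = 58.15/(23.96×1.11) = 2.186 ft

2.19 ft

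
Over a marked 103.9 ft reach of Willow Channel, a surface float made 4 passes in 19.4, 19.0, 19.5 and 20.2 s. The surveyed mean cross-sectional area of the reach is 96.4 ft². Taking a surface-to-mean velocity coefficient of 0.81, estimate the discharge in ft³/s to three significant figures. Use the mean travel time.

416 ft³/s

t̄ = (19.4 + 19.0 + 19.5 + 20.2) / 4 = 19.525 s
v_surface = L / t̄ = 103.9 / 19.525 = 5.321 ft/s
v_mean = 0.81 × 5.321 = 4.310 ft/s
Q = A × v_mean = 96.4 × 4.310 = 415.5 ft³/s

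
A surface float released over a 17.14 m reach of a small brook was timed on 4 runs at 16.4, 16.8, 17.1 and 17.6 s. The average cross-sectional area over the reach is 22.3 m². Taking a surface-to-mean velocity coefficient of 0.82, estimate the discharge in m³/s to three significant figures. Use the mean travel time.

18.5 m³/s

t̄ = (16.4 + 16.8 + 17.1 + 17.6) / 4 = 16.975 s
v_surface = L / t̄ = 17.14 / 16.975 = 1.010 m/s
v_mean = 0.82 × 1.010 = 0.8280 m/s
Q = A × v_mean = 22.3 × 0.8280 = 18.46 m³/s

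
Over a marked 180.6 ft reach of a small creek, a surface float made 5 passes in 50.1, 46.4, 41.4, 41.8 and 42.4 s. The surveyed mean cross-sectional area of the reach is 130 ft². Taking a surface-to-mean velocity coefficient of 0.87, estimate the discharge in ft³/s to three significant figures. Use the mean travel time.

t̄ = (50.1 + 46.4 + 41.4 + 41.8 + 42.4) / 5 = 44.42 s
v_surface = L / t̄ = 180.6 / 44.42 = 4.066 ft/s
v_mean = 0.87 × 4.066 = 3.537 ft/s
Q = A × v_mean = 130 × 3.537 = 459.8 ft³/s

460 ft³/s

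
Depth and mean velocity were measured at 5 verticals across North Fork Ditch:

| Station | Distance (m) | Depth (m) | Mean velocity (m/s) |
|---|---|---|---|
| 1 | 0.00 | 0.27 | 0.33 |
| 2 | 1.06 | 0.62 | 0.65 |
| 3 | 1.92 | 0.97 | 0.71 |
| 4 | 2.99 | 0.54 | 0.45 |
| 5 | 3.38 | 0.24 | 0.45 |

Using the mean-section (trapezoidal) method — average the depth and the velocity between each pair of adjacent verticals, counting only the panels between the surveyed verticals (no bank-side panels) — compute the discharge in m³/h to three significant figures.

Panel 1-2: Δb = 1.06 m, d̄ = (0.27+0.62)/2 = 0.445, v̄ = (0.33+0.65)/2 = 0.49 → q = 1.06×0.445×0.49 = 0.2311 m³/s
Panel 2-3: Δb = 0.86 m, d̄ = (0.62+0.97)/2 = 0.795, v̄ = (0.65+0.71)/2 = 0.68 → q = 0.86×0.795×0.68 = 0.4649 m³/s
Panel 3-4: Δb = 1.07 m, d̄ = (0.97+0.54)/2 = 0.755, v̄ = (0.71+0.45)/2 = 0.58 → q = 1.07×0.755×0.58 = 0.4686 m³/s
Panel 4-5: Δb = 0.39 m, d̄ = (0.54+0.24)/2 = 0.39, v̄ = (0.45+0.45)/2 = 0.45 → q = 0.39×0.39×0.45 = 0.06845 m³/s
Q = Σ q = 1.233 m³/s
= 1.233 × 3600 = 4439 m³/h

4440 m³/h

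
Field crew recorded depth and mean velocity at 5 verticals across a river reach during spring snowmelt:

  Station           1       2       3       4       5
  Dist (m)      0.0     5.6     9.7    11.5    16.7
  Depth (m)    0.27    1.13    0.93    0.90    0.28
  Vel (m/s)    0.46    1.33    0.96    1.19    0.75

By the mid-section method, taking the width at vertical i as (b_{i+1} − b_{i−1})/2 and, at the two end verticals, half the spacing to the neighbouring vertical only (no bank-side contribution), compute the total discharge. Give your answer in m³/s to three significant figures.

14.6 m³/s

w_1 = (5.6 − 0.0)/2 = 2.8 m; q_1 = 0.46 × 0.27 × 2.8 = 0.3478 m³/s
w_2 = (9.7 − 0.0)/2 = 4.85 m; q_2 = 1.33 × 1.13 × 4.85 = 7.289 m³/s
w_3 = (11.5 − 5.6)/2 = 2.95 m; q_3 = 0.96 × 0.93 × 2.95 = 2.634 m³/s
w_4 = (16.7 − 9.7)/2 = 3.5 m; q_4 = 1.19 × 0.90 × 3.5 = 3.749 m³/s
w_5 = (16.7 − 11.5)/2 = 2.6 m; q_5 = 0.75 × 0.28 × 2.6 = 0.5460 m³/s
Q = Σ qᵢ = 14.57 m³/s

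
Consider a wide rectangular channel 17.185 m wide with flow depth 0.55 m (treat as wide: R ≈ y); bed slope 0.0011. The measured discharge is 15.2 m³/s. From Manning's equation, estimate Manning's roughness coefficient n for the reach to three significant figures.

0.0138

A = b·y = 17.185 × 0.55 = 9.452 m²
Wide channel: R ≈ y = 0.55 m
n = (1/Q)·A·R^(2/3)·S^(1/2) = (1/15.2) × 9.452 × 0.6713 × 0.03317 = 0.01384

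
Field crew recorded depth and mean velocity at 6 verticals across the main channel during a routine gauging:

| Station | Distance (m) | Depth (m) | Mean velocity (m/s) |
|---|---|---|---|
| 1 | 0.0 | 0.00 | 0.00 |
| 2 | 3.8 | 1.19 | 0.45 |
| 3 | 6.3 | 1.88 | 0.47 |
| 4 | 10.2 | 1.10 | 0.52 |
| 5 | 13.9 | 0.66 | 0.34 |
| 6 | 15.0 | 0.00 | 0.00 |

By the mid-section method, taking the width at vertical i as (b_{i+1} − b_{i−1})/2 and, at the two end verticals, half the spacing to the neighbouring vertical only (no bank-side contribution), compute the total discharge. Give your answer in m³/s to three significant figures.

w_2 = (6.3 − 0.0)/2 = 3.15 m; q_2 = 0.45 × 1.19 × 3.15 = 1.687 m³/s
w_3 = (10.2 − 3.8)/2 = 3.2 m; q_3 = 0.47 × 1.88 × 3.2 = 2.828 m³/s
w_4 = (13.9 − 6.3)/2 = 3.8 m; q_4 = 0.52 × 1.10 × 3.8 = 2.174 m³/s
w_5 = (15.0 − 10.2)/2 = 2.4 m; q_5 = 0.34 × 0.66 × 2.4 = 0.5386 m³/s
Stations 1, 6 contribute zero (depth or velocity is 0).
Q = Σ qᵢ = 7.227 m³/s

7.23 m³/s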